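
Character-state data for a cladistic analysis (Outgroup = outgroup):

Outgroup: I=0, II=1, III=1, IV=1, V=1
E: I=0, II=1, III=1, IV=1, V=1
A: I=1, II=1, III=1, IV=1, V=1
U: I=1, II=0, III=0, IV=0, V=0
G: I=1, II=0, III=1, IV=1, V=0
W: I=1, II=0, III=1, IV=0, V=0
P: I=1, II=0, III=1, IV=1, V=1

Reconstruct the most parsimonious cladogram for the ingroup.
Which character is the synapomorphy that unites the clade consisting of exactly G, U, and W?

V

Character polarity is set by the outgroup: the derived state is whichever differs from the outgroup's state, so for II, III, IV, V the derived state is '0', and for the remaining characters it is '1'.
I (derived state '1') is shared by A, G, P, U, and W — a synapomorphy uniting that clade.
II: derived state '0' in G, P, U, and W only — synapomorphy for {G, P, U, W}.
III: derived state '0' in U only — an autapomorphy, so it tells us nothing about relationships among taxa.
Only U and W show the derived state '0' for IV, supporting them as a clade.
V: derived state '0' in G, U, and W only — synapomorphy for {G, U, W}.
Most parsimonious ingroup topology: (((((U,W),G),P),A),E).
The clade {G, U, W} is supported by V: its derived state '0' occurs in exactly those taxa and in no other taxon (including the outgroup).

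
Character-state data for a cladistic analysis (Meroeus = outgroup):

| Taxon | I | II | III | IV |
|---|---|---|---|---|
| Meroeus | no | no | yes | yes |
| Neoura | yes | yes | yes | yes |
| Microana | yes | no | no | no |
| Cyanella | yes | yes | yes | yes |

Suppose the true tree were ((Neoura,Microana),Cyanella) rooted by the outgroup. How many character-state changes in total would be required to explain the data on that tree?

Map each character onto ((Neoura,Microana),Cyanella) (rooted by Meroeus) and count the minimum state changes it requires (Fitch parsimony):
I: 1; II: 2; III: 1; IV: 1.
Total tree length = 5.

5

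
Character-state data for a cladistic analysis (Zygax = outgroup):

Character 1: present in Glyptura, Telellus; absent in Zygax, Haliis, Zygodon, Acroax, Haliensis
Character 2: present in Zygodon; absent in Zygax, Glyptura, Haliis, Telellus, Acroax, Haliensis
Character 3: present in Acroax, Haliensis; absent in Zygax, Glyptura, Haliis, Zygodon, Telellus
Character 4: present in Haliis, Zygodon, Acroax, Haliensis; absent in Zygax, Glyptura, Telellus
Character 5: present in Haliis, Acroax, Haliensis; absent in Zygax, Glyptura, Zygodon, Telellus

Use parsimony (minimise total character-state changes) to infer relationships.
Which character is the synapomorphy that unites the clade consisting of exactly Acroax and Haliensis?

The outgroup has state 'absent' for every character, so 'present' is the derived state throughout.
Only Glyptura and Telellus show the derived state 'present' for Character 1, supporting them as a clade.
Character 2 (derived state 'present') is unique to Zygodon (autapomorphy; uninformative for grouping).
Character 3: derived state 'present' in Acroax and Haliensis only — synapomorphy for {Acroax, Haliensis}.
Only Acroax, Haliensis, Haliis, and Zygodon show the derived state 'present' for Character 4, supporting them as a clade.
Character 5: derived state 'present' in Acroax, Haliensis, and Haliis only — synapomorphy for {Acroax, Haliensis, Haliis}.
Most parsimonious ingroup topology: ((Glyptura,Telellus),((Haliis,(Acroax,Haliensis)),Zygodon)).
The clade {Acroax, Haliensis} is supported by Character 3: its derived state 'present' occurs in exactly those taxa and in no other taxon (including the outgroup).

Character 3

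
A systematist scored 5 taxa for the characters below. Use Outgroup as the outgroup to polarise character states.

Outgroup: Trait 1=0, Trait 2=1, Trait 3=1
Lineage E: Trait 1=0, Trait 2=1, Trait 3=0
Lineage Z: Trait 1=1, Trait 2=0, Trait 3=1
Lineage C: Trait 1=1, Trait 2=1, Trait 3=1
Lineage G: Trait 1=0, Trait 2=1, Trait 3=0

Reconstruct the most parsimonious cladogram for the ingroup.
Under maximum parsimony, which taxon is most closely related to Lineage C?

Character polarity is set by the outgroup: the derived state is whichever differs from the outgroup's state, so for Trait 2, Trait 3 the derived state is '0', and for the remaining characters it is '1'.
Trait 1: derived state '1' in Lineage C and Lineage Z only — synapomorphy for {Lineage C, Lineage Z}.
Trait 2 (derived state '0') is unique to Lineage Z (autapomorphy; uninformative for grouping).
Only Lineage E and Lineage G show the derived state '0' for Trait 3, supporting them as a clade.
Most parsimonious ingroup topology: ((Lineage E,Lineage G),(Lineage Z,Lineage C)).
Lineage C and Lineage Z form a cherry on this tree, so they are sister taxa.

Lineage Z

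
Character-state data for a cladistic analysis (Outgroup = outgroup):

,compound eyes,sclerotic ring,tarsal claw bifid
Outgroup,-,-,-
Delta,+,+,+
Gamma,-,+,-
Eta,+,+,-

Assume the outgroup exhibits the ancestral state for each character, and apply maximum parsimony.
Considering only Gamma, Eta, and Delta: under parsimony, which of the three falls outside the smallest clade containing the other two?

Gamma

The outgroup has state '-' for every character, so '+' is the derived state throughout.
compound eyes: derived state '+' in Delta and Eta only — synapomorphy for {Delta, Eta}.
All ingroup taxa share the derived state '+' for sclerotic ring; it defines the ingroup but does not resolve relationships within it.
tarsal claw bifid: derived state '+' in Delta only — an autapomorphy, so it tells us nothing about relationships among taxa.
Most parsimonious ingroup topology: ((Delta,Eta),Gamma).
Delta and Eta share a more recent common ancestor with each other than either does with Gamma, so Gamma is the least closely related of the three.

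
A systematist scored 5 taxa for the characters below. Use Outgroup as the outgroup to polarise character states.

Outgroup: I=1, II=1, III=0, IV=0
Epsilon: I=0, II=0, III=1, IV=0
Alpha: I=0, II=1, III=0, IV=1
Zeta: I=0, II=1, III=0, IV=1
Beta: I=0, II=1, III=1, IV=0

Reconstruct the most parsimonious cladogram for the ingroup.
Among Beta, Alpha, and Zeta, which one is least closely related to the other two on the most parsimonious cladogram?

Beta

Character polarity is set by the outgroup: the derived state is whichever differs from the outgroup's state, so for I, II the derived state is '0', and for the remaining characters it is '1'.
All ingroup taxa share the derived state '0' for I; it defines the ingroup but does not resolve relationships within it.
II (derived state '0') is unique to Epsilon (autapomorphy; uninformative for grouping).
Only Beta and Epsilon show the derived state '1' for III, supporting them as a clade.
IV (derived state '1') is shared by Alpha and Zeta — a synapomorphy uniting that clade.
Most parsimonious ingroup topology: ((Epsilon,Beta),(Alpha,Zeta)).
Zeta and Alpha share a more recent common ancestor with each other than either does with Beta, so Beta is the least closely related of the three.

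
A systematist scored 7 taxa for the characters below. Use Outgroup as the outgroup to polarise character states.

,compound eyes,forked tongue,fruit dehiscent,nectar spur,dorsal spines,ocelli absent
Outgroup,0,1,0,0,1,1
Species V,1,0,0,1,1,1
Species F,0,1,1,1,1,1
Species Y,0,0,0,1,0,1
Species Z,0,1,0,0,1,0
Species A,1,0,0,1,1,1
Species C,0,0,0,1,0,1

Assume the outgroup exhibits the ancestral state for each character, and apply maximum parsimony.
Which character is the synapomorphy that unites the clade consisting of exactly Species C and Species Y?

dorsal spines

Character polarity is set by the outgroup: the derived state is whichever differs from the outgroup's state, so for forked tongue, dorsal spines, ocelli absent the derived state is '0', and for the remaining characters it is '1'.
Only Species A and Species V show the derived state '1' for compound eyes, supporting them as a clade.
Only Species A, Species C, Species V, and Species Y show the derived state '0' for forked tongue, supporting them as a clade.
fruit dehiscent (derived state '1') is unique to Species F (autapomorphy; uninformative for grouping).
Only Species A, Species C, Species F, Species V, and Species Y show the derived state '1' for nectar spur, supporting them as a clade.
dorsal spines (derived state '0') is shared by Species C and Species Y — a synapomorphy uniting that clade.
ocelli absent (derived state '0') is unique to Species Z (autapomorphy; uninformative for grouping).
Most parsimonious ingroup topology: ((((Species V,Species A),(Species Y,Species C)),Species F),Species Z).
The clade {Species C, Species Y} is supported by dorsal spines: its derived state '0' occurs in exactly those taxa and in no other taxon (including the outgroup).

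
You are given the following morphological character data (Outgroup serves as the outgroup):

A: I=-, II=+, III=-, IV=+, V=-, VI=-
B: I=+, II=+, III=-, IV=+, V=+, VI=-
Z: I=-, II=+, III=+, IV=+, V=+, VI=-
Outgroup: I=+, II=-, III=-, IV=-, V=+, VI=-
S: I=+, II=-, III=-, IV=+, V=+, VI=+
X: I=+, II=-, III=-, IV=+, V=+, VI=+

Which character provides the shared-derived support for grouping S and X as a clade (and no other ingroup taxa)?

Character polarity is set by the outgroup: the derived state is whichever differs from the outgroup's state, so for I, V the derived state is '-', and for the remaining characters it is '+'.
I: derived state '-' in A and Z only — synapomorphy for {A, Z}.
II (derived state '+') is shared by A, B, and Z — a synapomorphy uniting that clade.
III: derived state '+' in Z only — an autapomorphy, so it tells us nothing about relationships among taxa.
All ingroup taxa share the derived state '+' for IV; it defines the ingroup but does not resolve relationships within it.
V (derived state '-') is unique to A (autapomorphy; uninformative for grouping).
VI: derived state '+' in S and X only — synapomorphy for {S, X}.
Most parsimonious ingroup topology: ((X,S),((Z,A),B)).
The clade {S, X} is supported by VI: its derived state '+' occurs in exactly those taxa and in no other taxon (including the outgroup).

VI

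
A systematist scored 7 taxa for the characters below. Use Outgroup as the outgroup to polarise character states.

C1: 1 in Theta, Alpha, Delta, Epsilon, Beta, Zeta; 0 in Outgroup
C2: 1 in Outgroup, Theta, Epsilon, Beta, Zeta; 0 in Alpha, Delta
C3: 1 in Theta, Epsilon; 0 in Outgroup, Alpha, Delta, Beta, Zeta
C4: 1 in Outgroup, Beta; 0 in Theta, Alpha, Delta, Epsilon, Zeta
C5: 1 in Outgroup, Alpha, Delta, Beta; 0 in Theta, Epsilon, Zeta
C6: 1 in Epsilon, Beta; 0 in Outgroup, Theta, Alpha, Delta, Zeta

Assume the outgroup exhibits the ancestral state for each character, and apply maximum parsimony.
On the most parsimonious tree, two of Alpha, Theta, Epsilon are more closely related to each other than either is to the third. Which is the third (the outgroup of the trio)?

Character polarity is set by the outgroup: the derived state is whichever differs from the outgroup's state, so for C2, C4, C5 the derived state is '0', and for the remaining characters it is '1'.
All ingroup taxa share the derived state '1' for C1; it defines the ingroup but does not resolve relationships within it.
C2 (derived state '0') is shared by Alpha and Delta — a synapomorphy uniting that clade.
Only Epsilon and Theta show the derived state '1' for C3, supporting them as a clade.
C4 (derived state '0') is shared by Alpha, Delta, Epsilon, Theta, and Zeta — a synapomorphy uniting that clade.
Only Epsilon, Theta, and Zeta show the derived state '0' for C5, supporting them as a clade.
C6 (state '1') occurs in Beta and Epsilon but conflicts with the nesting implied by the other characters — most parsimoniously interpreted as homoplasy.
Most parsimonious ingroup topology: ((((Theta,Epsilon),Zeta),(Alpha,Delta)),Beta).
Theta and Epsilon share a more recent common ancestor with each other than either does with Alpha, so Alpha is the least closely related of the three.

Alpha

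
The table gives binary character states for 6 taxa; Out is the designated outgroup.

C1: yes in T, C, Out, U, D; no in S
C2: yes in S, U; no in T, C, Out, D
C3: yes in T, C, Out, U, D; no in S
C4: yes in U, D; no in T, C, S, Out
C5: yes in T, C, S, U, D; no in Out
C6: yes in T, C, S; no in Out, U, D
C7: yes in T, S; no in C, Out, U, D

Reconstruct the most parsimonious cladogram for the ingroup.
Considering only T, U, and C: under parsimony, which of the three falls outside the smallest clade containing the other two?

U

Character polarity is set by the outgroup: the derived state is whichever differs from the outgroup's state, so for C1, C3 the derived state is 'no', and for the remaining characters it is 'yes'.
C1 (derived state 'no') is unique to S (autapomorphy; uninformative for grouping).
C2 (state 'yes') occurs in S and U but conflicts with the nesting implied by the other characters — most parsimoniously interpreted as homoplasy.
C3 (derived state 'no') is unique to S (autapomorphy; uninformative for grouping).
C4 (derived state 'yes') is shared by D and U — a synapomorphy uniting that clade.
C5 (derived state 'yes') is shared by all ingroup taxa — unites the whole ingroup.
C6: derived state 'yes' in C, S, and T only — synapomorphy for {C, S, T}.
Only S and T show the derived state 'yes' for C7, supporting them as a clade.
Most parsimonious ingroup topology: (((T,S),C),(U,D)).
T and C share a more recent common ancestor with each other than either does with U, so U is the least closely related of the three.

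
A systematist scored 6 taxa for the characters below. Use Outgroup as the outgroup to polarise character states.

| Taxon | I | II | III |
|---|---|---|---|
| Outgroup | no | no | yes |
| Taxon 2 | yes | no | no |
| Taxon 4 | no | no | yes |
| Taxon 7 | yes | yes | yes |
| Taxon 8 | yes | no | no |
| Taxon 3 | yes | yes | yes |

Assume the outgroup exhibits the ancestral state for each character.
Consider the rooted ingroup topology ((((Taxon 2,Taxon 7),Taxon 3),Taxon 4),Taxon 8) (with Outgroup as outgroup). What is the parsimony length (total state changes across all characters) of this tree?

Map each character onto ((((Taxon 2,Taxon 7),Taxon 3),Taxon 4),Taxon 8) (rooted by Outgroup) and count the minimum state changes it requires (Fitch parsimony):
I: 2; II: 2; III: 2.
Total tree length = 6.

6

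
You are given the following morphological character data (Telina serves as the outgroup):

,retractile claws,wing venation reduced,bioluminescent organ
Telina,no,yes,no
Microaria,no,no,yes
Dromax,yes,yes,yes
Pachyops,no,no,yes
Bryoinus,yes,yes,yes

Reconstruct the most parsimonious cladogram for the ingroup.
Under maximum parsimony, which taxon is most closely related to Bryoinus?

Character polarity is set by the outgroup: the derived state is whichever differs from the outgroup's state, so for wing venation reduced the derived state is 'no', and for the remaining characters it is 'yes'.
Only Bryoinus and Dromax show the derived state 'yes' for retractile claws, supporting them as a clade.
wing venation reduced (derived state 'no') is shared by Microaria and Pachyops — a synapomorphy uniting that clade.
All ingroup taxa share the derived state 'yes' for bioluminescent organ; it defines the ingroup but does not resolve relationships within it.
Most parsimonious ingroup topology: ((Microaria,Pachyops),(Dromax,Bryoinus)).
Bryoinus and Dromax form a cherry on this tree, so they are sister taxa.

Dromax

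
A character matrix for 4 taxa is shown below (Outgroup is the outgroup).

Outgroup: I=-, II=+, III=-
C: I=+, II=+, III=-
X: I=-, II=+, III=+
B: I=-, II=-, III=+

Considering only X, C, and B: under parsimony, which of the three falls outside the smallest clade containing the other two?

C

Character polarity is set by the outgroup: the derived state is whichever differs from the outgroup's state, so for II the derived state is '-', and for the remaining characters it is '+'.
I (derived state '+') is unique to C (autapomorphy; uninformative for grouping).
II: derived state '-' in B only — an autapomorphy, so it tells us nothing about relationships among taxa.
III (derived state '+') is shared by B and X — a synapomorphy uniting that clade.
Most parsimonious ingroup topology: (C,(X,B)).
X and B share a more recent common ancestor with each other than either does with C, so C is the least closely related of the three.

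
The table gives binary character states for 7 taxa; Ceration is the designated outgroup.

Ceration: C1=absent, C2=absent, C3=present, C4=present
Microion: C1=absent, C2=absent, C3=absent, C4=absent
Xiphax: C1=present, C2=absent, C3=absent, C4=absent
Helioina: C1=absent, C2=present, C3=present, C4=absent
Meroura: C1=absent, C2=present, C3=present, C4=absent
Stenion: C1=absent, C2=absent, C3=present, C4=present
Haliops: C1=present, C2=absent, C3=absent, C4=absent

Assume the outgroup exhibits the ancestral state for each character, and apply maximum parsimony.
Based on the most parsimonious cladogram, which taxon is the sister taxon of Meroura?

Character polarity is set by the outgroup: the derived state is whichever differs from the outgroup's state, so for C3, C4 the derived state is 'absent', and for the remaining characters it is 'present'.
Only Haliops and Xiphax show the derived state 'present' for C1, supporting them as a clade.
C2: derived state 'present' in Helioina and Meroura only — synapomorphy for {Helioina, Meroura}.
C3: derived state 'absent' in Haliops, Microion, and Xiphax only — synapomorphy for {Haliops, Microion, Xiphax}.
C4 (derived state 'absent') is shared by Haliops, Helioina, Meroura, Microion, and Xiphax — a synapomorphy uniting that clade.
Most parsimonious ingroup topology: (((Microion,(Xiphax,Haliops)),(Helioina,Meroura)),Stenion).
Meroura and Helioina form a cherry on this tree, so they are sister taxa.

Helioina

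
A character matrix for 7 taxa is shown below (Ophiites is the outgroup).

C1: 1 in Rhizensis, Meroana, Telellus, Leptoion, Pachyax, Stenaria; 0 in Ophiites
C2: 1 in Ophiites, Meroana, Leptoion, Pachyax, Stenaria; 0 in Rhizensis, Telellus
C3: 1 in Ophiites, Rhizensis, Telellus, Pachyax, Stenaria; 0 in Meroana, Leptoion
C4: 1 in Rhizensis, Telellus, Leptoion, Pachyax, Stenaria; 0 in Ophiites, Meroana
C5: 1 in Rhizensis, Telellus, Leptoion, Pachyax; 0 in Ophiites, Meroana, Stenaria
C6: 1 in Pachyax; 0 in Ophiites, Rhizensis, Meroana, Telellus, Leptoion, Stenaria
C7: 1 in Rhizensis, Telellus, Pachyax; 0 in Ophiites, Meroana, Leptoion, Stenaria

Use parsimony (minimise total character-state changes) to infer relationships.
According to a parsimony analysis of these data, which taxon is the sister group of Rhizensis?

Character polarity is set by the outgroup: the derived state is whichever differs from the outgroup's state, so for C2, C3 the derived state is '0', and for the remaining characters it is '1'.
C1 (derived state '1') is shared by all ingroup taxa — unites the whole ingroup.
C2: derived state '0' in Rhizensis and Telellus only — synapomorphy for {Rhizensis, Telellus}.
C3 groups Leptoion and Meroana, which is incompatible with the clades supported by the remaining characters; treating it as convergent (homoplasy) costs fewer steps than any alternative tree.
C4 (derived state '1') is shared by Leptoion, Pachyax, Rhizensis, Stenaria, and Telellus — a synapomorphy uniting that clade.
C5: derived state '1' in Leptoion, Pachyax, Rhizensis, and Telellus only — synapomorphy for {Leptoion, Pachyax, Rhizensis, Telellus}.
C6: derived state '1' in Pachyax only — an autapomorphy, so it tells us nothing about relationships among taxa.
C7: derived state '1' in Pachyax, Rhizensis, and Telellus only — synapomorphy for {Pachyax, Rhizensis, Telellus}.
Most parsimonious ingroup topology: (((((Rhizensis,Telellus),Pachyax),Leptoion),Stenaria),Meroana).
Rhizensis and Telellus form a cherry on this tree, so they are sister taxa.

Telellus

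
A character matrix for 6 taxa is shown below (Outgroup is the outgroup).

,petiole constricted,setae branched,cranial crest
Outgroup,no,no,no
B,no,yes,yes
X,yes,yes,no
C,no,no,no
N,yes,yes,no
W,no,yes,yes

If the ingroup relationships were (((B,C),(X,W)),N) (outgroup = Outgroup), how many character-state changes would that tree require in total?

6

Map each character onto (((B,C),(X,W)),N) (rooted by Outgroup) and count the minimum state changes it requires (Fitch parsimony):
petiole constricted: 2; setae branched: 2; cranial crest: 2.
Total tree length = 6.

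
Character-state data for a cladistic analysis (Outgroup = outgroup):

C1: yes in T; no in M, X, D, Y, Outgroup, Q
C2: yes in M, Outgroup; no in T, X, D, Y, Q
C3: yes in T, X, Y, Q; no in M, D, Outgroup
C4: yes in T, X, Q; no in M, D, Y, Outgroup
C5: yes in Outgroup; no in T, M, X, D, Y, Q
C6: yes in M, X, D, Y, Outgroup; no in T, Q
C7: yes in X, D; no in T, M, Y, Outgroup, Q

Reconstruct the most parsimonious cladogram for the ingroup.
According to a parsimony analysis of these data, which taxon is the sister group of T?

Character polarity is set by the outgroup: the derived state is whichever differs from the outgroup's state, so for C2, C5, C6 the derived state is 'no', and for the remaining characters it is 'yes'.
C1: derived state 'yes' in T only — an autapomorphy, so it tells us nothing about relationships among taxa.
C2: derived state 'no' in D, Q, T, X, and Y only — synapomorphy for {D, Q, T, X, Y}.
C3 (derived state 'yes') is shared by Q, T, X, and Y — a synapomorphy uniting that clade.
Only Q, T, and X show the derived state 'yes' for C4, supporting them as a clade.
All ingroup taxa share the derived state 'no' for C5; it defines the ingroup but does not resolve relationships within it.
C6: derived state 'no' in Q and T only — synapomorphy for {Q, T}.
C7 (state 'yes') occurs in D and X but conflicts with the nesting implied by the other characters — most parsimoniously interpreted as homoplasy.
Most parsimonious ingroup topology: ((((X,(T,Q)),Y),D),M).
T and Q form a cherry on this tree, so they are sister taxa.

Q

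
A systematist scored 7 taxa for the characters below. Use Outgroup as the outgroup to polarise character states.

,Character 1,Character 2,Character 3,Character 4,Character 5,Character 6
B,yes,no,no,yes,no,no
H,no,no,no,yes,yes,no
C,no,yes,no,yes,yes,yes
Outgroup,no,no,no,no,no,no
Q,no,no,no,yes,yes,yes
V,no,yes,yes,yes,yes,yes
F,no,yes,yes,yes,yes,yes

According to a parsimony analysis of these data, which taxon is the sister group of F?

V

The outgroup has state 'no' for every character, so 'yes' is the derived state throughout.
Character 1: derived state 'yes' in B only — an autapomorphy, so it tells us nothing about relationships among taxa.
Character 2: derived state 'yes' in C, F, and V only — synapomorphy for {C, F, V}.
Character 3 (derived state 'yes') is shared by F and V — a synapomorphy uniting that clade.
Character 4 (derived state 'yes') is shared by all ingroup taxa — unites the whole ingroup.
Character 5: derived state 'yes' in C, F, H, Q, and V only — synapomorphy for {C, F, H, Q, V}.
Only C, F, Q, and V show the derived state 'yes' for Character 6, supporting them as a clade.
Most parsimonious ingroup topology: (B,(((C,(V,F)),Q),H)).
F and V form a cherry on this tree, so they are sister taxa.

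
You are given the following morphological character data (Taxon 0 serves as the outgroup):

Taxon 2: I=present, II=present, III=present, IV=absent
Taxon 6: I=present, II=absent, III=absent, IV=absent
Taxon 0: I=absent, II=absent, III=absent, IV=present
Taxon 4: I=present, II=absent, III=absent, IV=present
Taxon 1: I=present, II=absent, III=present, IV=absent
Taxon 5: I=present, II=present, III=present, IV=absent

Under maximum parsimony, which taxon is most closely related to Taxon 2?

Taxon 5

Character polarity is set by the outgroup: the derived state is whichever differs from the outgroup's state, so for IV the derived state is 'absent', and for the remaining characters it is 'present'.
I (derived state 'present') is shared by all ingroup taxa — unites the whole ingroup.
Only Taxon 2 and Taxon 5 show the derived state 'present' for II, supporting them as a clade.
Only Taxon 1, Taxon 2, and Taxon 5 show the derived state 'present' for III, supporting them as a clade.
IV: derived state 'absent' in Taxon 1, Taxon 2, Taxon 5, and Taxon 6 only — synapomorphy for {Taxon 1, Taxon 2, Taxon 5, Taxon 6}.
Most parsimonious ingroup topology: (Taxon 4,(((Taxon 2,Taxon 5),Taxon 1),Taxon 6)).
Taxon 2 and Taxon 5 form a cherry on this tree, so they are sister taxa.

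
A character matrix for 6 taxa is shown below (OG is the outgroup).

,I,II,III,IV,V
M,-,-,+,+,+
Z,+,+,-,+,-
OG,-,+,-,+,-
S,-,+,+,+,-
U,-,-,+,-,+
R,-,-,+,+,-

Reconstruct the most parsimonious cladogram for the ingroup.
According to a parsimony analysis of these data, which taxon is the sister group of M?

Character polarity is set by the outgroup: the derived state is whichever differs from the outgroup's state, so for II, IV the derived state is '-', and for the remaining characters it is '+'.
I: derived state '+' in Z only — an autapomorphy, so it tells us nothing about relationships among taxa.
II (derived state '-') is shared by M, R, and U — a synapomorphy uniting that clade.
III (derived state '+') is shared by M, R, S, and U — a synapomorphy uniting that clade.
IV (derived state '-') is unique to U (autapomorphy; uninformative for grouping).
V (derived state '+') is shared by M and U — a synapomorphy uniting that clade.
Most parsimonious ingroup topology: ((S,((U,M),R)),Z).
M and U form a cherry on this tree, so they are sister taxa.

U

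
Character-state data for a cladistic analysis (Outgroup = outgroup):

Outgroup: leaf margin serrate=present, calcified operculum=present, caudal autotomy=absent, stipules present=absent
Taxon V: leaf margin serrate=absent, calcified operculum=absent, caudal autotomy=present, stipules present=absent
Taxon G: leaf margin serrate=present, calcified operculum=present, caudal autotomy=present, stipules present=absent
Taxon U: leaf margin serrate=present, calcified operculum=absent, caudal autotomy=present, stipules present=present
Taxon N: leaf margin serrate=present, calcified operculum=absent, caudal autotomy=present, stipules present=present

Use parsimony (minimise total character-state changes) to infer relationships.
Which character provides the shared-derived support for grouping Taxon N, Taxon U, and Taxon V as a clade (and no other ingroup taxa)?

calcified operculum

Character polarity is set by the outgroup: the derived state is whichever differs from the outgroup's state, so for leaf margin serrate, calcified operculum the derived state is 'absent', and for the remaining characters it is 'present'.
leaf margin serrate: derived state 'absent' in Taxon V only — an autapomorphy, so it tells us nothing about relationships among taxa.
calcified operculum: derived state 'absent' in Taxon N, Taxon U, and Taxon V only — synapomorphy for {Taxon N, Taxon U, Taxon V}.
All ingroup taxa share the derived state 'present' for caudal autotomy; it defines the ingroup but does not resolve relationships within it.
stipules present (derived state 'present') is shared by Taxon N and Taxon U — a synapomorphy uniting that clade.
Most parsimonious ingroup topology: ((Taxon V,(Taxon U,Taxon N)),Taxon G).
The clade {Taxon N, Taxon U, Taxon V} is supported by calcified operculum: its derived state 'absent' occurs in exactly those taxa and in no other taxon (including the outgroup).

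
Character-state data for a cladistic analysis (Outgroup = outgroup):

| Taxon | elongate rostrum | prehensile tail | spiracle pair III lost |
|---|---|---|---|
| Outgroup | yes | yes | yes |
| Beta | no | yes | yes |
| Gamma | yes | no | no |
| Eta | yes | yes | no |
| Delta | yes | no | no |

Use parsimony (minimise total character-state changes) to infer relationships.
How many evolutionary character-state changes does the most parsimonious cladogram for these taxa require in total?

3

The outgroup has state 'yes' for every character, so 'no' is the derived state throughout.
elongate rostrum (derived state 'no') is unique to Beta (autapomorphy; uninformative for grouping).
prehensile tail (derived state 'no') is shared by Delta and Gamma — a synapomorphy uniting that clade.
spiracle pair III lost (derived state 'no') is shared by Delta, Eta, and Gamma — a synapomorphy uniting that clade.
Most parsimonious ingroup topology: (Beta,((Gamma,Delta),Eta)).
Changes per character on this tree: elongate rostrum: 1; prehensile tail: 1; spiracle pair III lost: 1.
Total = 3.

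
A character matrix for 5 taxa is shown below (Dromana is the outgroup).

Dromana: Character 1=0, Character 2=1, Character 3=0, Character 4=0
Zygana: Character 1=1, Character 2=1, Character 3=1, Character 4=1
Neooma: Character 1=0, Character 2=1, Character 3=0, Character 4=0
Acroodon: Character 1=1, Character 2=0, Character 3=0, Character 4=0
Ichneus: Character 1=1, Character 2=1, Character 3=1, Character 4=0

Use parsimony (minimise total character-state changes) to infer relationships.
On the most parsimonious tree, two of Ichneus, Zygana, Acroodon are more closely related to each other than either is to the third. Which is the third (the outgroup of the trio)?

Acroodon

Character polarity is set by the outgroup: the derived state is whichever differs from the outgroup's state, so for Character 2 the derived state is '0', and for the remaining characters it is '1'.
Only Acroodon, Ichneus, and Zygana show the derived state '1' for Character 1, supporting them as a clade.
Character 2 (derived state '0') is unique to Acroodon (autapomorphy; uninformative for grouping).
Character 3: derived state '1' in Ichneus and Zygana only — synapomorphy for {Ichneus, Zygana}.
Character 4 (derived state '1') is unique to Zygana (autapomorphy; uninformative for grouping).
Most parsimonious ingroup topology: (((Zygana,Ichneus),Acroodon),Neooma).
Zygana and Ichneus share a more recent common ancestor with each other than either does with Acroodon, so Acroodon is the least closely related of the three.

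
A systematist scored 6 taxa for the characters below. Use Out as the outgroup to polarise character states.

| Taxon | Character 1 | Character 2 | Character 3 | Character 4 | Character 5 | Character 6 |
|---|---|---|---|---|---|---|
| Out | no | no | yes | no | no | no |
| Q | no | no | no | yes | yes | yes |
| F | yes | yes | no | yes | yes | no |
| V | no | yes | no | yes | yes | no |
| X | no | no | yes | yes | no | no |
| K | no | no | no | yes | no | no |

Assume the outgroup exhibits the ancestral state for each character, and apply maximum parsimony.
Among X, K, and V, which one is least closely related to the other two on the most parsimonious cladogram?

Character polarity is set by the outgroup: the derived state is whichever differs from the outgroup's state, so for Character 3 the derived state is 'no', and for the remaining characters it is 'yes'.
Character 1: derived state 'yes' in F only — an autapomorphy, so it tells us nothing about relationships among taxa.
Only F and V show the derived state 'yes' for Character 2, supporting them as a clade.
Character 3: derived state 'no' in F, K, Q, and V only — synapomorphy for {F, K, Q, V}.
Character 4 (derived state 'yes') is shared by all ingroup taxa — unites the whole ingroup.
Only F, Q, and V show the derived state 'yes' for Character 5, supporting them as a clade.
Character 6 (derived state 'yes') is unique to Q (autapomorphy; uninformative for grouping).
Most parsimonious ingroup topology: (((Q,(F,V)),K),X).
K and V share a more recent common ancestor with each other than either does with X, so X is the least closely related of the three.

X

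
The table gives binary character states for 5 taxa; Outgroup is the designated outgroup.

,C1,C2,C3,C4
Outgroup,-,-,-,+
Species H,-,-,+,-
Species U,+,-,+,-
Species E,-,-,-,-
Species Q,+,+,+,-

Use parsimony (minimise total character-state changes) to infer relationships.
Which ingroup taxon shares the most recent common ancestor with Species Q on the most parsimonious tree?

Character polarity is set by the outgroup: the derived state is whichever differs from the outgroup's state, so for C4 the derived state is '-', and for the remaining characters it is '+'.
C1 (derived state '+') is shared by Species Q and Species U — a synapomorphy uniting that clade.
C2: derived state '+' in Species Q only — an autapomorphy, so it tells us nothing about relationships among taxa.
C3 (derived state '+') is shared by Species H, Species Q, and Species U — a synapomorphy uniting that clade.
C4 (derived state '-') is shared by all ingroup taxa — unites the whole ingroup.
Most parsimonious ingroup topology: ((Species H,(Species U,Species Q)),Species E).
Species Q and Species U form a cherry on this tree, so they are sister taxa.

Species U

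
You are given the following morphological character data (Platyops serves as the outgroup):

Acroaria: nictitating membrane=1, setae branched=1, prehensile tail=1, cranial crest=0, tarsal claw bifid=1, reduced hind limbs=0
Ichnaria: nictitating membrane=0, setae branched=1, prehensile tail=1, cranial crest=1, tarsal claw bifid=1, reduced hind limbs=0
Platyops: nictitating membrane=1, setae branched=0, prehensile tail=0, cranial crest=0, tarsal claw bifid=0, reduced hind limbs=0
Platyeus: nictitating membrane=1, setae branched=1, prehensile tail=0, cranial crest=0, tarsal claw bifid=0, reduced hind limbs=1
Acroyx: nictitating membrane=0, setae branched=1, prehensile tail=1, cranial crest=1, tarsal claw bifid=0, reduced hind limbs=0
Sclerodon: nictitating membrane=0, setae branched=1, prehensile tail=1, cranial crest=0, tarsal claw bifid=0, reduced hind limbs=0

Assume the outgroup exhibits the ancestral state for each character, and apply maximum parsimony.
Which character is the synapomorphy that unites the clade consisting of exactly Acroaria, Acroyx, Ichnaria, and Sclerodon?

prehensile tail

Character polarity is set by the outgroup: the derived state is whichever differs from the outgroup's state, so for nictitating membrane the derived state is '0', and for the remaining characters it is '1'.
Only Acroyx, Ichnaria, and Sclerodon show the derived state '0' for nictitating membrane, supporting them as a clade.
All ingroup taxa share the derived state '1' for setae branched; it defines the ingroup but does not resolve relationships within it.
Only Acroaria, Acroyx, Ichnaria, and Sclerodon show the derived state '1' for prehensile tail, supporting them as a clade.
Only Acroyx and Ichnaria show the derived state '1' for cranial crest, supporting them as a clade.
tarsal claw bifid (state '1') occurs in Acroaria and Ichnaria but conflicts with the nesting implied by the other characters — most parsimoniously interpreted as homoplasy.
reduced hind limbs (derived state '1') is unique to Platyeus (autapomorphy; uninformative for grouping).
Most parsimonious ingroup topology: ((Acroaria,((Acroyx,Ichnaria),Sclerodon)),Platyeus).
The clade {Acroaria, Acroyx, Ichnaria, Sclerodon} is supported by prehensile tail: its derived state '1' occurs in exactly those taxa and in no other taxon (including the outgroup).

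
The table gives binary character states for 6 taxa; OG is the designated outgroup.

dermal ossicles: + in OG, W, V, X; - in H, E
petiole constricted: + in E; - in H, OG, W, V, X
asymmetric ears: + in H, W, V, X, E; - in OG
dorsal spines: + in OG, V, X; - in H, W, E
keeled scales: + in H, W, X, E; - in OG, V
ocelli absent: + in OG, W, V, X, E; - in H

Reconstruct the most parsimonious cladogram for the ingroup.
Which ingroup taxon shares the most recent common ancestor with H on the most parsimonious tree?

E

Character polarity is set by the outgroup: the derived state is whichever differs from the outgroup's state, so for dermal ossicles, dorsal spines, ocelli absent the derived state is '-', and for the remaining characters it is '+'.
dermal ossicles: derived state '-' in E and H only — synapomorphy for {E, H}.
petiole constricted (derived state '+') is unique to E (autapomorphy; uninformative for grouping).
All ingroup taxa share the derived state '+' for asymmetric ears; it defines the ingroup but does not resolve relationships within it.
Only E, H, and W show the derived state '-' for dorsal spines, supporting them as a clade.
keeled scales: derived state '+' in E, H, W, and X only — synapomorphy for {E, H, W, X}.
ocelli absent: derived state '-' in H only — an autapomorphy, so it tells us nothing about relationships among taxa.
Most parsimonious ingroup topology: ((((H,E),W),X),V).
H and E form a cherry on this tree, so they are sister taxa.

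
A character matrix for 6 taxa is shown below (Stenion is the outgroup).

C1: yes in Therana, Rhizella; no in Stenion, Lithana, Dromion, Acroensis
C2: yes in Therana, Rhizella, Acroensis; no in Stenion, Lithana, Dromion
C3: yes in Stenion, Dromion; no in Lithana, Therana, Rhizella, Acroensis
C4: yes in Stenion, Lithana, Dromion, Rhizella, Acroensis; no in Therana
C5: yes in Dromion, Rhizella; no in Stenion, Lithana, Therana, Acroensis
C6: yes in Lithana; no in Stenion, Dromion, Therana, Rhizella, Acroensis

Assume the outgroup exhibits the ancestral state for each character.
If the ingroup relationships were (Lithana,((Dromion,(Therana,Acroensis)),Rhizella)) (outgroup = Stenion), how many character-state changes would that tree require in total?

10

Map each character onto (Lithana,((Dromion,(Therana,Acroensis)),Rhizella)) (rooted by Stenion) and count the minimum state changes it requires (Fitch parsimony):
C1: 2; C2: 2; C3: 2; C4: 1; C5: 2; C6: 1.
Total tree length = 10.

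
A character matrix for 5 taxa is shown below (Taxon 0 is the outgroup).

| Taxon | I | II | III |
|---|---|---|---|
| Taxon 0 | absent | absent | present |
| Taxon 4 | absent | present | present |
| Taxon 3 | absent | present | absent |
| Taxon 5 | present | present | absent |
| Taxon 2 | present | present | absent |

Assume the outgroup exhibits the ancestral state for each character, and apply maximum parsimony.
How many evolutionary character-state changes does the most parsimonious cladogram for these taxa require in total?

3

Character polarity is set by the outgroup: the derived state is whichever differs from the outgroup's state, so for III the derived state is 'absent', and for the remaining characters it is 'present'.
I (derived state 'present') is shared by Taxon 2 and Taxon 5 — a synapomorphy uniting that clade.
II (derived state 'present') is shared by all ingroup taxa — unites the whole ingroup.
Only Taxon 2, Taxon 3, and Taxon 5 show the derived state 'absent' for III, supporting them as a clade.
Most parsimonious ingroup topology: (Taxon 4,(Taxon 3,(Taxon 5,Taxon 2))).
Changes per character on this tree: I: 1; II: 1; III: 1.
Total = 3.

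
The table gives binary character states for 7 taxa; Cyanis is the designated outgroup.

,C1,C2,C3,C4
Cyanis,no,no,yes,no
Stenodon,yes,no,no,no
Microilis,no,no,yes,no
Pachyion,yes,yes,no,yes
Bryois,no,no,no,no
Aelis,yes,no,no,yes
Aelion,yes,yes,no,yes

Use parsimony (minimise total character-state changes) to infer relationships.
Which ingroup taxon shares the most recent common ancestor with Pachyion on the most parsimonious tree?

Character polarity is set by the outgroup: the derived state is whichever differs from the outgroup's state, so for C3 the derived state is 'no', and for the remaining characters it is 'yes'.
Only Aelion, Aelis, Pachyion, and Stenodon show the derived state 'yes' for C1, supporting them as a clade.
Only Aelion and Pachyion show the derived state 'yes' for C2, supporting them as a clade.
C3: derived state 'no' in Aelion, Aelis, Bryois, Pachyion, and Stenodon only — synapomorphy for {Aelion, Aelis, Bryois, Pachyion, Stenodon}.
C4: derived state 'yes' in Aelion, Aelis, and Pachyion only — synapomorphy for {Aelion, Aelis, Pachyion}.
Most parsimonious ingroup topology: (((Stenodon,((Pachyion,Aelion),Aelis)),Bryois),Microilis).
Pachyion and Aelion form a cherry on this tree, so they are sister taxa.

Aelion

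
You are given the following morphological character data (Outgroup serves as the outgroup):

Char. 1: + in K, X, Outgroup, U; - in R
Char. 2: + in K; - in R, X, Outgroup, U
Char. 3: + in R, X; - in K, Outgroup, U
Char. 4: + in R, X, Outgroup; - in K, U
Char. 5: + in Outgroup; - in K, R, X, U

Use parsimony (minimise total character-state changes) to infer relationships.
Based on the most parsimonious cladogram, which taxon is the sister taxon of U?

Character polarity is set by the outgroup: the derived state is whichever differs from the outgroup's state, so for Char. 1, Char. 4, Char. 5 the derived state is '-', and for the remaining characters it is '+'.
Char. 1: derived state '-' in R only — an autapomorphy, so it tells us nothing about relationships among taxa.
Char. 2 (derived state '+') is unique to K (autapomorphy; uninformative for grouping).
Only R and X show the derived state '+' for Char. 3, supporting them as a clade.
Only K and U show the derived state '-' for Char. 4, supporting them as a clade.
All ingroup taxa share the derived state '-' for Char. 5; it defines the ingroup but does not resolve relationships within it.
Most parsimonious ingroup topology: ((K,U),(R,X)).
U and K form a cherry on this tree, so they are sister taxa.

K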